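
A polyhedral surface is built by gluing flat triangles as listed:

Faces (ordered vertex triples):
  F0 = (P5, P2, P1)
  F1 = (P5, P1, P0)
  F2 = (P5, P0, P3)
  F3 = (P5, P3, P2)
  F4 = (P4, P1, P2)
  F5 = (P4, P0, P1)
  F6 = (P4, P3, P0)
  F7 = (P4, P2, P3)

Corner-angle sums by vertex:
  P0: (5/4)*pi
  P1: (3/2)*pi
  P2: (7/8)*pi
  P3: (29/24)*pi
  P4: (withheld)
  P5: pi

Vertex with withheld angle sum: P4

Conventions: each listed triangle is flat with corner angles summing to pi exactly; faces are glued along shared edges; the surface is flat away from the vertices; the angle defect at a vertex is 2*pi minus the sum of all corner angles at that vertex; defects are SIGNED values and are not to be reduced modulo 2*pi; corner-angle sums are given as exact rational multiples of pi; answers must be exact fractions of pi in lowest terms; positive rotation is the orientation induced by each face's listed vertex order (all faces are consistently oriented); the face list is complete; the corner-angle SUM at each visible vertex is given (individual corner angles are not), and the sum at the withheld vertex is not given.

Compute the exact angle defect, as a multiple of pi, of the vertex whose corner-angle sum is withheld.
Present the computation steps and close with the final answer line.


V = 6, E = 12, F = 8; chi = V - E + F = 2
Gauss-Bonnet: total defect = 2*pi*chi = 4*pi; visible defects sum to (25/6)*pi

Answer: defect(P4) = -pi/6


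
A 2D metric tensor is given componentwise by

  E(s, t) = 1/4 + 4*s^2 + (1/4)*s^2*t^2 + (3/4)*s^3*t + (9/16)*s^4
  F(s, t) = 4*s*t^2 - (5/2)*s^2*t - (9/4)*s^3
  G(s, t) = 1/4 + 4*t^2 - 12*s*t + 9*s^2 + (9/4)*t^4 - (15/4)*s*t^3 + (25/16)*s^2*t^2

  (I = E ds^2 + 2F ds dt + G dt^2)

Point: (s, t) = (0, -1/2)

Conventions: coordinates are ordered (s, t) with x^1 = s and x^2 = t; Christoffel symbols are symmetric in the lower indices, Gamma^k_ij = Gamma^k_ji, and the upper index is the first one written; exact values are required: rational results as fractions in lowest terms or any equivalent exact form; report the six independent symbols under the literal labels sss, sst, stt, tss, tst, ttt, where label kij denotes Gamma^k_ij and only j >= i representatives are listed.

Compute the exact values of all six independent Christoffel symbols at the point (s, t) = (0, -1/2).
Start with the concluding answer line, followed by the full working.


Answer: Gamma_sss = 0, Gamma_sst = 0, Gamma_stt = -207/16, Gamma_tss = 64/89, Gamma_tst = 207/89, Gamma_ttt = -164/89

E = 1/4, F = 0, G = 89/64 at the point
E_s = 0, E_t = 0, F_s = 1, F_t = 0, G_s = 207/32, G_t = -41/8
EG - F^2 = 89/256;  g^inv = (256/89) * [[89/64, 0], [0, 1/4]]
first-kind symbols [ij,l] = (1/2)(d_i g_jl + d_j g_il - d_l g_ij): [ss,s] = E_s/2 = 0, [ss,t] = F_s - E_t/2 = 1, [st,s] = E_t/2 = 0, [st,t] = G_s/2 = 207/64, [tt,s] = F_t - G_s/2 = -207/64, [tt,t] = G_t/2 = -41/16
Gamma^s_ij = (G*[ij,s] - F*[ij,t])/(EG - F^2), Gamma^t_ij = (E*[ij,t] - F*[ij,s])/(EG - F^2)


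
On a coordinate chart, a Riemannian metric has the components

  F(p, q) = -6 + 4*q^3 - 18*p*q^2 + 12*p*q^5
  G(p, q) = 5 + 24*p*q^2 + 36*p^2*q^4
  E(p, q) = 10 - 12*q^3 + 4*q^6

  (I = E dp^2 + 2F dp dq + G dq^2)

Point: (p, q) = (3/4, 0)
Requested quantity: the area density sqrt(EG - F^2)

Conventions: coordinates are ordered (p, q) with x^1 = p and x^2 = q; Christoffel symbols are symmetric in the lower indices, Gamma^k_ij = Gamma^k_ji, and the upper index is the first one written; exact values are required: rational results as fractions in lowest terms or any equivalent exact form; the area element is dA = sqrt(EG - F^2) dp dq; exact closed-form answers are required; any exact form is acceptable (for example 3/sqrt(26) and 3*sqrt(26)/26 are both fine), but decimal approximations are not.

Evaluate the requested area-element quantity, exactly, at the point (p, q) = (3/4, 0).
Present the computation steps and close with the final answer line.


E = 10, F = -6, G = 5; EG - F^2 = 14

Answer: sqrt(EG - F^2) = sqrt(14)


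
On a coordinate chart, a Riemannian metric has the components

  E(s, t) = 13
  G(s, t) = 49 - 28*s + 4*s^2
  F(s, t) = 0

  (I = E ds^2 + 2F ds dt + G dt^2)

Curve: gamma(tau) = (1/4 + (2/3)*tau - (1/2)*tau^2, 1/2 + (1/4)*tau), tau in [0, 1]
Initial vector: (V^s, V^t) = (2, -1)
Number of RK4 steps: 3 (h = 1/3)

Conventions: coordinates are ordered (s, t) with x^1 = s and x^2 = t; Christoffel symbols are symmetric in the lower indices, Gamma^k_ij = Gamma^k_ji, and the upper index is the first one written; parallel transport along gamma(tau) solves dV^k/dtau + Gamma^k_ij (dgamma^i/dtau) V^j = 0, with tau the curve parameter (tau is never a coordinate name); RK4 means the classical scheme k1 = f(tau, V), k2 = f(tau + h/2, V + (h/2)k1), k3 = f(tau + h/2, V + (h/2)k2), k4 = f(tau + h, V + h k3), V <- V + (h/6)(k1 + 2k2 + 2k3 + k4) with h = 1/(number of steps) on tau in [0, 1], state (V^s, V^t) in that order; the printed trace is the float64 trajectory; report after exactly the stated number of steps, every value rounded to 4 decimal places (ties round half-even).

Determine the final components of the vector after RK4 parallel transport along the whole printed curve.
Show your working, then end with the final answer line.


gamma'(tau) = (2/3 - tau, 1/4); f(tau, V)^k = -Gamma^k_ij(gamma(tau)) gamma'^i(tau) V^j; h = 1/3; intermediate values shown to 6 dp
curve data and Christoffel symbols at the stage parameters:
  tau = 0.000000: gamma = (0.250000, 0.500000), gamma' = (0.666667, 0.250000); Gamma_sss = 0.000000, Gamma_sst = 0.000000, Gamma_stt = 1.000000, Gamma_tss = 0.000000, Gamma_tst = -0.307692, Gamma_ttt = 0.000000
  tau = 0.166667: gamma = (0.347222, 0.541667), gamma' = (0.500000, 0.250000); Gamma_sss = 0.000000, Gamma_sst = 0.000000, Gamma_stt = 0.970085, Gamma_tss = 0.000000, Gamma_tst = -0.317181, Gamma_ttt = 0.000000
  tau = 0.333333: gamma = (0.416667, 0.583333), gamma' = (0.333333, 0.250000); Gamma_sss = 0.000000, Gamma_sst = 0.000000, Gamma_stt = 0.948718, Gamma_tss = 0.000000, Gamma_tst = -0.324324, Gamma_ttt = 0.000000
  tau = 0.500000: gamma = (0.458333, 0.625000), gamma' = (0.166667, 0.250000); Gamma_sss = 0.000000, Gamma_sst = 0.000000, Gamma_stt = 0.935897, Gamma_tss = 0.000000, Gamma_tst = -0.328767, Gamma_ttt = 0.000000
  tau = 0.666667: gamma = (0.472222, 0.666667), gamma' = (0.000000, 0.250000); Gamma_sss = 0.000000, Gamma_sst = 0.000000, Gamma_stt = 0.931624, Gamma_tss = 0.000000, Gamma_tst = -0.330275, Gamma_ttt = 0.000000
  tau = 0.833333: gamma = (0.458333, 0.708333), gamma' = (-0.166667, 0.250000); Gamma_sss = 0.000000, Gamma_sst = 0.000000, Gamma_stt = 0.935897, Gamma_tss = 0.000000, Gamma_tst = -0.328767, Gamma_ttt = 0.000000
  tau = 1.000000: gamma = (0.416667, 0.750000), gamma' = (-0.333333, 0.250000); Gamma_sss = 0.000000, Gamma_sst = 0.000000, Gamma_stt = 0.948718, Gamma_tss = 0.000000, Gamma_tst = -0.324324, Gamma_ttt = 0.000000
step 0: V^s = 2.0000, V^t = -1.0000
step 1: k1 = (0.250000, -0.051282), k2 = (0.244594, 0.001948), k3 = (0.242443, 0.003284), k4 = (0.236920, 0.060725); V <- V + (h/6)(k1 + 2k2 + 2k3 + k4): V^s = 2.0812, V^t = -0.9989
step 2: k1 = (0.236917, 0.060755), k2 = (0.231346, 0.120121), k3 = (0.229031, 0.120587), k4 = (0.223287, 0.178143); V <- V + (h/6)(k1 + 2k2 + 2k3 + k4): V^s = 2.1579, V^t = -0.9589
step 3: k1 = (0.223328, 0.178174), k2 = (0.217405, 0.231334), k3 = (0.215331, 0.230767), k4 = (0.209181, 0.276130); V <- V + (h/6)(k1 + 2k2 + 2k3 + k4): V^s = 2.2300, V^t = -0.8823

Answer: V^s = 2.2300, V^t = -0.8823


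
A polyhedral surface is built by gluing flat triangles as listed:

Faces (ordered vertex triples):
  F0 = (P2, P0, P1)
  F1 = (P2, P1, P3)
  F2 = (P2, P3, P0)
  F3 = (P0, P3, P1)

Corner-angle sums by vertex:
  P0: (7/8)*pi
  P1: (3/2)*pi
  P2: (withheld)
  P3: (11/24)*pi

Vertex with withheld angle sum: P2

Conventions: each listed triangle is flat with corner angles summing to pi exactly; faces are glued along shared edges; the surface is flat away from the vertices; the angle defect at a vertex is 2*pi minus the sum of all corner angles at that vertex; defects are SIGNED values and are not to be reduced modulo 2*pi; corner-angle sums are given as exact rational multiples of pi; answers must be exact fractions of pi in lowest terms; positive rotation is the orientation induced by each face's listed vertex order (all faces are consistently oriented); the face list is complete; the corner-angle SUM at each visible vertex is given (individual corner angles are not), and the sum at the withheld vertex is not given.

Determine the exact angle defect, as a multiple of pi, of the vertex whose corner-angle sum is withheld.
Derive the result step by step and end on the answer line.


V = 4, E = 6, F = 4; chi = V - E + F = 2
Gauss-Bonnet: total defect = 2*pi*chi = 4*pi; visible defects sum to (19/6)*pi

Answer: defect(P2) = (5/6)*pi


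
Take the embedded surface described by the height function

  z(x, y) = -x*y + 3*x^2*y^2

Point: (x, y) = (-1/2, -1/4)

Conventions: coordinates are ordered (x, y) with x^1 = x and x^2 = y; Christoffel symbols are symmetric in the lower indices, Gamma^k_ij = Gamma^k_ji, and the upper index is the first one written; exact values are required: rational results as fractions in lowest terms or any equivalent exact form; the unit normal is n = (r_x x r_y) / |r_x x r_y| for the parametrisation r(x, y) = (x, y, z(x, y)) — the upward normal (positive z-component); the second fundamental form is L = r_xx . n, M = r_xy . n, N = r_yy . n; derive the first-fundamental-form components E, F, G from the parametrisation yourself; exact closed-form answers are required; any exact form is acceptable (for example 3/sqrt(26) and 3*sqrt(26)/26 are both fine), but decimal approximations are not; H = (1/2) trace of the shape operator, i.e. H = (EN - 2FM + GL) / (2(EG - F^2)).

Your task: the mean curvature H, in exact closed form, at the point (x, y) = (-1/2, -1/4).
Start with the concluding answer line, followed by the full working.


Answer: H = 3848*sqrt(29)/22707

z_x = 1/16, z_y = 1/8, z_xx = 3/8, z_xy = 1/2, z_yy = 3/2
E = 257/256, F = 1/128, G = 65/64; answer radicand W^2 = 261/256
unnormalised second-form numerators: l = 3/8, m = 1/2, n = 3/2; L = l/sqrt(261/256), and similarly M = m/sqrt(W^2), N = n/sqrt(W^2)
H = (E*n - 2*F*m + G*l) / (2*(EG - F^2)*sqrt(W^2)); E*n - 2*F*m + G*l = 481/256, EG - F^2 = 261/256, so H = (481/522)/sqrt(261/256)


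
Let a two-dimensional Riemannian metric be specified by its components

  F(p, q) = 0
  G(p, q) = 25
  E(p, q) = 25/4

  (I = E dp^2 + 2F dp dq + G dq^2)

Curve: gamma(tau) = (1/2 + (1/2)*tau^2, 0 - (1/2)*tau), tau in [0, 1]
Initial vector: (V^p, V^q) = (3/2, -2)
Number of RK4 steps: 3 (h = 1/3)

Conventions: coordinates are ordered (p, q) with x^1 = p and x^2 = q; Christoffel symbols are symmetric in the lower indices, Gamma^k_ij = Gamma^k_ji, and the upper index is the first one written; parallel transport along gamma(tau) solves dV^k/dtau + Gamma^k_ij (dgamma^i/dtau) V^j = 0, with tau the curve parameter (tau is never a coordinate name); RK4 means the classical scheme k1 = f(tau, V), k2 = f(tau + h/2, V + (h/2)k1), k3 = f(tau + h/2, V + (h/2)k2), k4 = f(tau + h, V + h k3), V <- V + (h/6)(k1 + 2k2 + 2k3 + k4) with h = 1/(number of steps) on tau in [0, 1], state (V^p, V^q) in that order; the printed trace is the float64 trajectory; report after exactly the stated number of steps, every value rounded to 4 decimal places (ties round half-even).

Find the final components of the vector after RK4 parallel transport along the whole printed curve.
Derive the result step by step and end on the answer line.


gamma'(tau) = (tau, -1/2); f(tau, V)^k = -Gamma^k_ij(gamma(tau)) gamma'^i(tau) V^j; h = 1/3; intermediate values shown to 6 dp
curve data and Christoffel symbols at the stage parameters:
  tau = 0.000000: gamma = (0.500000, 0.000000), gamma' = (0.000000, -0.500000); Gamma_ppp = 0.000000, Gamma_ppq = 0.000000, Gamma_pqq = 0.000000, Gamma_qpp = 0.000000, Gamma_qpq = 0.000000, Gamma_qqq = 0.000000
  tau = 0.166667: gamma = (0.513889, -0.083333), gamma' = (0.166667, -0.500000); Gamma_ppp = 0.000000, Gamma_ppq = 0.000000, Gamma_pqq = 0.000000, Gamma_qpp = 0.000000, Gamma_qpq = 0.000000, Gamma_qqq = 0.000000
  tau = 0.333333: gamma = (0.555556, -0.166667), gamma' = (0.333333, -0.500000); Gamma_ppp = 0.000000, Gamma_ppq = 0.000000, Gamma_pqq = 0.000000, Gamma_qpp = 0.000000, Gamma_qpq = 0.000000, Gamma_qqq = 0.000000
  tau = 0.500000: gamma = (0.625000, -0.250000), gamma' = (0.500000, -0.500000); Gamma_ppp = 0.000000, Gamma_ppq = 0.000000, Gamma_pqq = 0.000000, Gamma_qpp = 0.000000, Gamma_qpq = 0.000000, Gamma_qqq = 0.000000
  tau = 0.666667: gamma = (0.722222, -0.333333), gamma' = (0.666667, -0.500000); Gamma_ppp = 0.000000, Gamma_ppq = 0.000000, Gamma_pqq = 0.000000, Gamma_qpp = 0.000000, Gamma_qpq = 0.000000, Gamma_qqq = 0.000000
  tau = 0.833333: gamma = (0.847222, -0.416667), gamma' = (0.833333, -0.500000); Gamma_ppp = 0.000000, Gamma_ppq = 0.000000, Gamma_pqq = 0.000000, Gamma_qpp = 0.000000, Gamma_qpq = 0.000000, Gamma_qqq = 0.000000
  tau = 1.000000: gamma = (1.000000, -0.500000), gamma' = (1.000000, -0.500000); Gamma_ppp = 0.000000, Gamma_ppq = 0.000000, Gamma_pqq = 0.000000, Gamma_qpp = 0.000000, Gamma_qpq = 0.000000, Gamma_qqq = 0.000000
step 0: V^p = 1.5000, V^q = -2.0000
step 1: k1 = (0.000000, 0.000000), k2 = (0.000000, 0.000000), k3 = (0.000000, 0.000000), k4 = (0.000000, 0.000000); V <- V + (h/6)(k1 + 2k2 + 2k3 + k4): V^p = 1.5000, V^q = -2.0000
step 2: k1 = (0.000000, 0.000000), k2 = (0.000000, 0.000000), k3 = (0.000000, 0.000000), k4 = (0.000000, 0.000000); V <- V + (h/6)(k1 + 2k2 + 2k3 + k4): V^p = 1.5000, V^q = -2.0000
step 3: k1 = (0.000000, 0.000000), k2 = (0.000000, 0.000000), k3 = (0.000000, 0.000000), k4 = (0.000000, 0.000000); V <- V + (h/6)(k1 + 2k2 + 2k3 + k4): V^p = 1.5000, V^q = -2.0000

Answer: V^p = 1.5000, V^q = -2.0000


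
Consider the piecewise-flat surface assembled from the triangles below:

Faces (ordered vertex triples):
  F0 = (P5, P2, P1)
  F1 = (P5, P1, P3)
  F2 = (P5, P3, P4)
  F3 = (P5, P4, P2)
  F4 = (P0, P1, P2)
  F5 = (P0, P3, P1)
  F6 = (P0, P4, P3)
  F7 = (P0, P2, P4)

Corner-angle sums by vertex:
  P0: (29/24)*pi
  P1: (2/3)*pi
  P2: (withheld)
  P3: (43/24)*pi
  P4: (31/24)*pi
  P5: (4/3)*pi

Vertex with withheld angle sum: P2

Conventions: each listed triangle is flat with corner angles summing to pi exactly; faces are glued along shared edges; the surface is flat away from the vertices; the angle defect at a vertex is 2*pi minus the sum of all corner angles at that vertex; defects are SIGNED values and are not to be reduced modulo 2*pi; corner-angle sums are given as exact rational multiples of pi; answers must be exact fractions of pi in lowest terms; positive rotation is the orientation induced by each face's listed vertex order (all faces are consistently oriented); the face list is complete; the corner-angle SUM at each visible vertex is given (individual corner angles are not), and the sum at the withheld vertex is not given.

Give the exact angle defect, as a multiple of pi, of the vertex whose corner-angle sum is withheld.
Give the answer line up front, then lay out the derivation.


Answer: defect(P2) = (7/24)*pi

V = 6, E = 12, F = 8; chi = V - E + F = 2
Gauss-Bonnet: total defect = 2*pi*chi = 4*pi; visible defects sum to (89/24)*pi


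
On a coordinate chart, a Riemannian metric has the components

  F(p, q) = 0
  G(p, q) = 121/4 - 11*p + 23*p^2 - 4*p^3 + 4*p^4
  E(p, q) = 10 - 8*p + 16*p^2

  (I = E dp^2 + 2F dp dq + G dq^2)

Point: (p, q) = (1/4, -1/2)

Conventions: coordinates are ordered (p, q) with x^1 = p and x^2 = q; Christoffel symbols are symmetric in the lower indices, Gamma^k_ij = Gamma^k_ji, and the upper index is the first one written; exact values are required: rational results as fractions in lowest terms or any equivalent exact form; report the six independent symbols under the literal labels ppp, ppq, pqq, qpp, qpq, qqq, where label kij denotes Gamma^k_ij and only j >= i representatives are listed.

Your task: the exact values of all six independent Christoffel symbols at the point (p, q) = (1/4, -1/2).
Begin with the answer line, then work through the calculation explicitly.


Answer: Gamma_ppp = 0, Gamma_ppq = 0, Gamma_pqq = 0, Gamma_qpp = 0, Gamma_qpq = 0, Gamma_qqq = 0

E = 9, F = 0, G = 1849/64 at the point
E_p = 0, E_q = 0, F_p = 0, F_q = 0, G_p = 0, G_q = 0
EG - F^2 = 16641/64;  g^inv = (64/16641) * [[1849/64, 0], [0, 9]]
first-kind symbols [ij,l] = (1/2)(d_i g_jl + d_j g_il - d_l g_ij): [pp,p] = E_p/2 = 0, [pp,q] = F_p - E_q/2 = 0, [pq,p] = E_q/2 = 0, [pq,q] = G_p/2 = 0, [qq,p] = F_q - G_p/2 = 0, [qq,q] = G_q/2 = 0
Gamma^p_ij = (G*[ij,p] - F*[ij,q])/(EG - F^2), Gamma^q_ij = (E*[ij,q] - F*[ij,p])/(EG - F^2)


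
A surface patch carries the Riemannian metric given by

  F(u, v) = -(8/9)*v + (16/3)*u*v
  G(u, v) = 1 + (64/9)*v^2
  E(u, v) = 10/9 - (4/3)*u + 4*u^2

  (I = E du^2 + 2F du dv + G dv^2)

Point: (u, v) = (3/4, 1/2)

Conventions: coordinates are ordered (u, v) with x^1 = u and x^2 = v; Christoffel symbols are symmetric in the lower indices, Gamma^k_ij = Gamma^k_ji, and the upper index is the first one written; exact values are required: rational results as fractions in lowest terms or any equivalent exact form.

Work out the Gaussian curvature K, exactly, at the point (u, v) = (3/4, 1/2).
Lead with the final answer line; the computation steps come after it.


Answer: K = 6912/22201

E = 85/36, F = 14/9, G = 25/9, EG - F^2 = 149/36 at the point
E_u = 14/3, E_v = 0, F_u = 8/3, F_v = 28/9, G_u = 0, G_v = 64/9
E_vv = 0, F_uv = 16/3, G_uu = 0
By Brioschi, K is (det M1 - det M2) divided by (EG - F^2) squared.
M1 = [[-E_vv/2 + F_uv - G_uu/2, E_u/2, F_u - E_v/2], [F_v - G_u/2, E, F], [G_v/2, F, G]] = [[16/3, 7/3, 8/3], [28/9, 85/36, 14/9], [32/9, 14/9, 25/9]]; det M1 = 16/3
M2 = [[0, E_v/2, G_u/2], [E_v/2, E, F], [G_u/2, F, G]] = [[0, 0, 0], [0, 85/36, 14/9], [0, 14/9, 25/9]]; det M2 = 0
det M1 - det M2 = 16/3; K = 16/3 / (149/36)^2 = 6912/22201


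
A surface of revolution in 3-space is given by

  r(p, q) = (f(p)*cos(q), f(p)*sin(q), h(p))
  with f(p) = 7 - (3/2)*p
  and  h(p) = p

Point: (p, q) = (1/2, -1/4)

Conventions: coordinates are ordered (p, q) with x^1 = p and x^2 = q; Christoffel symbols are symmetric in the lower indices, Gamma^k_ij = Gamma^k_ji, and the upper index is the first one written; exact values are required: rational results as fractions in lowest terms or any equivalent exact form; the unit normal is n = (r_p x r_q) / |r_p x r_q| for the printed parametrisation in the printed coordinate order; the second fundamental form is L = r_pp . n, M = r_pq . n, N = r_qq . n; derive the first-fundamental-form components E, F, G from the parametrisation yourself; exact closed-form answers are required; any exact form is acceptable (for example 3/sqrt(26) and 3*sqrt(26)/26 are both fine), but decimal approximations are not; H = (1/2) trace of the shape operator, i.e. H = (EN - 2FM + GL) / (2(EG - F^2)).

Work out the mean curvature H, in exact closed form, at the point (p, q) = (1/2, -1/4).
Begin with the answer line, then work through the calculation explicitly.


Answer: H = 4*sqrt(13)/325

f = 25/4, f' = -3/2, f'' = 0, h' = 1, h'' = 0
E = 13/4, F = 0, G = 625/16; answer radicand W^2 = 13/4
unnormalised second-form numerators: l = 0, m = 0, n = 25/4; L = l/sqrt(13/4), and similarly M = m/sqrt(W^2), N = n/sqrt(W^2)
H = (E*n - 2*F*m + G*l) / (2*(EG - F^2)*sqrt(W^2)); E*n - 2*F*m + G*l = 325/16, EG - F^2 = 8125/64, so H = (2/25)/sqrt(13/4)


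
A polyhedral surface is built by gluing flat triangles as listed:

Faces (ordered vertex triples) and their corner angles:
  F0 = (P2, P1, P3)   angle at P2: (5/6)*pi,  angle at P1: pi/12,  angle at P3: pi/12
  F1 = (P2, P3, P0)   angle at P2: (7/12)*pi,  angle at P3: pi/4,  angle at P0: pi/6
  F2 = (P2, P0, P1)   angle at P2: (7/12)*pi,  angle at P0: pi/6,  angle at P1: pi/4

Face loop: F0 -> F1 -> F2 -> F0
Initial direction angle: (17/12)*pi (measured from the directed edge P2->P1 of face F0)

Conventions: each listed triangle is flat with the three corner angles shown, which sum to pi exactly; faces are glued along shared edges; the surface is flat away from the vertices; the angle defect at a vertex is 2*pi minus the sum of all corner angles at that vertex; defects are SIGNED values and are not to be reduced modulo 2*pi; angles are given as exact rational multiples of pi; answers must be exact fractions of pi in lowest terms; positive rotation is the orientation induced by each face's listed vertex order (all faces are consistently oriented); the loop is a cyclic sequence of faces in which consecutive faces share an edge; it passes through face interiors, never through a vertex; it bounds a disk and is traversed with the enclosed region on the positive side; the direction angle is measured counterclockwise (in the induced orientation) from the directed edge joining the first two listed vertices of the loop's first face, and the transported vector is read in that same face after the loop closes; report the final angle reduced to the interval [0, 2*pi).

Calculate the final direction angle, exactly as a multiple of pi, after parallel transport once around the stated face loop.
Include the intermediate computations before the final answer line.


enclosed vertex P2: corner angles sum to 2*pi, defect = 2*pi - 2*pi = 0
holonomy = initial angle + sum of enclosed defects (mod 2*pi), positive in the induced orientation
final angle = (17/12)*pi + 0 = (17/12)*pi (mod 2*pi)

Answer: final direction angle = (17/12)*pi


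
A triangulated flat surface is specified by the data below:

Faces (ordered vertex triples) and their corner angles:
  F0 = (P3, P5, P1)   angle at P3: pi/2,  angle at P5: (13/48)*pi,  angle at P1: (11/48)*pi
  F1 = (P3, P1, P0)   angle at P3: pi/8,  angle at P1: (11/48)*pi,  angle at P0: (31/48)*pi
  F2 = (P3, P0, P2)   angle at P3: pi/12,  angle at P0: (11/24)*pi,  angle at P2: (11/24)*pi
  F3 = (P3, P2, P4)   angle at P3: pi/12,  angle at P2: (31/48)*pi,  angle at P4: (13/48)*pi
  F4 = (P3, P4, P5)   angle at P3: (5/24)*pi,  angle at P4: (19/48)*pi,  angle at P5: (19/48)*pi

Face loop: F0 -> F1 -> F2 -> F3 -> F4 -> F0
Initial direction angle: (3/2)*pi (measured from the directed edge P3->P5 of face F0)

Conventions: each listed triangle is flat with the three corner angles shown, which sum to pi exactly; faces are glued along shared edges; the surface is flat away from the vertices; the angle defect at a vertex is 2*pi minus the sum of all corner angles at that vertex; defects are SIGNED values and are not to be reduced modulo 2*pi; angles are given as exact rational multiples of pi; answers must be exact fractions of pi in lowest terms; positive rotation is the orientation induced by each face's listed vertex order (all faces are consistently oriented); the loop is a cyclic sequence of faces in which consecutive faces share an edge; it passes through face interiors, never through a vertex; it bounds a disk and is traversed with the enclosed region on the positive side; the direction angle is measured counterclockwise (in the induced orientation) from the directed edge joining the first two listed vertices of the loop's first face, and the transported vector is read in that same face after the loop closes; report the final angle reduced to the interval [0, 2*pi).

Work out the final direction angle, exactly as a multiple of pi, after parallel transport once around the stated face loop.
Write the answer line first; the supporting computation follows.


Answer: final direction angle = pi/2

enclosed vertex P3: corner angles sum to pi, defect = 2*pi - pi = pi
adding the enclosed defects to the starting angle (mod 2*pi, induced orientation) gives the holonomy
final angle = (3/2)*pi + pi = pi/2 (mod 2*pi)


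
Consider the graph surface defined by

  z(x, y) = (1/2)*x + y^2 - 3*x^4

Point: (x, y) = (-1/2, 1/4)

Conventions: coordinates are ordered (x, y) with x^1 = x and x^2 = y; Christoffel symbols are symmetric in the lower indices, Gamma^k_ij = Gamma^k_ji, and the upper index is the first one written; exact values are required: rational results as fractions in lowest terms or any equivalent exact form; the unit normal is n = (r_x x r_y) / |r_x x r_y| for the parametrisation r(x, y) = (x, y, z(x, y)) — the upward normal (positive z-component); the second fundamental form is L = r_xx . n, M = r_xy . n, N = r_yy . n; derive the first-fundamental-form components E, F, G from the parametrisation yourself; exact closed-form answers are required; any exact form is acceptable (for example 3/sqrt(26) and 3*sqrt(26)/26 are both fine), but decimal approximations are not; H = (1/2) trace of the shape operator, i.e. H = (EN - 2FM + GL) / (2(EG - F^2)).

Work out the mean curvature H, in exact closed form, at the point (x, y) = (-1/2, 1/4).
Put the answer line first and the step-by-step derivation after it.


Answer: H = -5*sqrt(21)/441

z_x = 2, z_y = 1/2, z_xx = -9, z_xy = 0, z_yy = 2
E = 5, F = 1, G = 5/4; answer radicand W^2 = 21/4
unnormalised second-form numerators: l = -9, m = 0, n = 2; L = l/sqrt(21/4), and similarly M = m/sqrt(W^2), N = n/sqrt(W^2)
H = (E*n - 2*F*m + G*l) / (2*(EG - F^2)*sqrt(W^2)); E*n - 2*F*m + G*l = -5/4, EG - F^2 = 21/4, so H = (-5/42)/sqrt(21/4)


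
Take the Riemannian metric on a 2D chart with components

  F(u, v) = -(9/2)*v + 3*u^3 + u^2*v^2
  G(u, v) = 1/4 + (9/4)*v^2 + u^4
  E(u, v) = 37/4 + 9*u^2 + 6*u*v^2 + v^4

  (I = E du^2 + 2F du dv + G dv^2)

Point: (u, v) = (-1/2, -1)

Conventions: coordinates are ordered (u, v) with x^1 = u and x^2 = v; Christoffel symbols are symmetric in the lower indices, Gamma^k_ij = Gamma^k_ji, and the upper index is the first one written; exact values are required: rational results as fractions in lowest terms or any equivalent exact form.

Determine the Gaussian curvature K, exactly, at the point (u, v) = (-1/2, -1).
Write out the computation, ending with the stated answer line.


E = 19/2, F = 35/8, G = 41/16, EG - F^2 = 333/64 at the point
E_u = -3, E_v = 2, F_u = 5/4, F_v = -5, G_u = -1/2, G_v = -9/2
E_vv = 6, F_uv = 2, G_uu = 3
Apply the Brioschi formula K = (det M1 - det M2)/(EG - F^2)^2 over the derivative matrices of E, F, G.
M1 = [[-E_vv/2 + F_uv - G_uu/2, E_u/2, F_u - E_v/2], [F_v - G_u/2, E, F], [G_v/2, F, G]] = [[-5/2, -3/2, 1/4], [-19/4, 19/2, 35/8], [-9/4, 35/8, 41/16]]; det M1 = -2093/128
M2 = [[0, E_v/2, G_u/2], [E_v/2, E, F], [G_u/2, F, G]] = [[0, 1, -1/4], [1, 19/2, 35/8], [-1/4, 35/8, 41/16]]; det M2 = -171/32
det M1 - det M2 = -1409/128; K = -1409/128 / (333/64)^2 = -45088/110889

Answer: K = -45088/110889


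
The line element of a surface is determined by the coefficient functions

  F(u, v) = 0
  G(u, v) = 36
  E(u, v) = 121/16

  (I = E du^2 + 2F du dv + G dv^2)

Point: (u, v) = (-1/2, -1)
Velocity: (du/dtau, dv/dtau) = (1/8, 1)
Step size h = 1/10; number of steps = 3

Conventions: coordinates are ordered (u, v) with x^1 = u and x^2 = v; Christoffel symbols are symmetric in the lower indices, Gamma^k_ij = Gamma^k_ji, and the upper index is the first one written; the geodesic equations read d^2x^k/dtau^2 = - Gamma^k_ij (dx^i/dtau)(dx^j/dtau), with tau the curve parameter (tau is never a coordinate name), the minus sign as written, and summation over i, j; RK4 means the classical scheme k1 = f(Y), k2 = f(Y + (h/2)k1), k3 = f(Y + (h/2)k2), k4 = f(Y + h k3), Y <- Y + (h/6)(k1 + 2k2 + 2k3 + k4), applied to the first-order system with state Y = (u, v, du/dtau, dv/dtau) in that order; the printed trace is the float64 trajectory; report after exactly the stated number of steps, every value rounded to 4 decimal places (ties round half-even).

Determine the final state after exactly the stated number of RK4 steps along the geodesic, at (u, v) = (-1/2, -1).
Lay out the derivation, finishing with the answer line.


f(Y) = (du/dtau, dv/dtau, -Gamma^u_ij Y'^i Y'^j, -Gamma^v_ij Y'^i Y'^j) with the Gammas evaluated at the stage position; h = 0.100000; intermediate values shown to 6 dp
step 0: u = -0.5000, v = -1.0000, du/dtau = 0.1250, dv/dtau = 1.0000
step 1:
  k1: at (u, v) = (-0.500000, -1.000000), (du/dtau, dv/dtau) = (0.125000, 1.000000); Gamma_uuu = 0.000000, Gamma_uuv = 0.000000, Gamma_uvv = 0.000000, Gamma_vuu = 0.000000, Gamma_vuv = 0.000000, Gamma_vvv = 0.000000; k1 = (0.125000, 1.000000, 0.000000, 0.000000)
  k2: at (u, v) = (-0.493750, -0.950000), (du/dtau, dv/dtau) = (0.125000, 1.000000); Gamma_uuu = 0.000000, Gamma_uuv = 0.000000, Gamma_uvv = 0.000000, Gamma_vuu = 0.000000, Gamma_vuv = 0.000000, Gamma_vvv = 0.000000; k2 = (0.125000, 1.000000, 0.000000, 0.000000)
  k3: at (u, v) = (-0.493750, -0.950000), (du/dtau, dv/dtau) = (0.125000, 1.000000); Gamma_uuu = 0.000000, Gamma_uuv = 0.000000, Gamma_uvv = 0.000000, Gamma_vuu = 0.000000, Gamma_vuv = 0.000000, Gamma_vvv = 0.000000; k3 = (0.125000, 1.000000, 0.000000, 0.000000)
  k4: at (u, v) = (-0.487500, -0.900000), (du/dtau, dv/dtau) = (0.125000, 1.000000); Gamma_uuu = 0.000000, Gamma_uuv = 0.000000, Gamma_uvv = 0.000000, Gamma_vuu = 0.000000, Gamma_vuv = 0.000000, Gamma_vvv = 0.000000; k4 = (0.125000, 1.000000, 0.000000, 0.000000)
  Y <- Y + (h/6)(k1 + 2k2 + 2k3 + k4): u = -0.4875, v = -0.9000, du/dtau = 0.1250, dv/dtau = 1.0000
step 2:
  k1: at (u, v) = (-0.487500, -0.900000), (du/dtau, dv/dtau) = (0.125000, 1.000000); Gamma_uuu = 0.000000, Gamma_uuv = 0.000000, Gamma_uvv = 0.000000, Gamma_vuu = 0.000000, Gamma_vuv = 0.000000, Gamma_vvv = 0.000000; k1 = (0.125000, 1.000000, 0.000000, 0.000000)
  k2: at (u, v) = (-0.481250, -0.850000), (du/dtau, dv/dtau) = (0.125000, 1.000000); Gamma_uuu = 0.000000, Gamma_uuv = 0.000000, Gamma_uvv = 0.000000, Gamma_vuu = 0.000000, Gamma_vuv = 0.000000, Gamma_vvv = 0.000000; k2 = (0.125000, 1.000000, 0.000000, 0.000000)
  k3: at (u, v) = (-0.481250, -0.850000), (du/dtau, dv/dtau) = (0.125000, 1.000000); Gamma_uuu = 0.000000, Gamma_uuv = 0.000000, Gamma_uvv = 0.000000, Gamma_vuu = 0.000000, Gamma_vuv = 0.000000, Gamma_vvv = 0.000000; k3 = (0.125000, 1.000000, 0.000000, 0.000000)
  k4: at (u, v) = (-0.475000, -0.800000), (du/dtau, dv/dtau) = (0.125000, 1.000000); Gamma_uuu = 0.000000, Gamma_uuv = 0.000000, Gamma_uvv = 0.000000, Gamma_vuu = 0.000000, Gamma_vuv = 0.000000, Gamma_vvv = 0.000000; k4 = (0.125000, 1.000000, 0.000000, 0.000000)
  Y <- Y + (h/6)(k1 + 2k2 + 2k3 + k4): u = -0.4750, v = -0.8000, du/dtau = 0.1250, dv/dtau = 1.0000
step 3:
  k1: at (u, v) = (-0.475000, -0.800000), (du/dtau, dv/dtau) = (0.125000, 1.000000); Gamma_uuu = 0.000000, Gamma_uuv = 0.000000, Gamma_uvv = 0.000000, Gamma_vuu = 0.000000, Gamma_vuv = 0.000000, Gamma_vvv = 0.000000; k1 = (0.125000, 1.000000, 0.000000, 0.000000)
  k2: at (u, v) = (-0.468750, -0.750000), (du/dtau, dv/dtau) = (0.125000, 1.000000); Gamma_uuu = 0.000000, Gamma_uuv = 0.000000, Gamma_uvv = 0.000000, Gamma_vuu = 0.000000, Gamma_vuv = 0.000000, Gamma_vvv = 0.000000; k2 = (0.125000, 1.000000, 0.000000, 0.000000)
  k3: at (u, v) = (-0.468750, -0.750000), (du/dtau, dv/dtau) = (0.125000, 1.000000); Gamma_uuu = 0.000000, Gamma_uuv = 0.000000, Gamma_uvv = 0.000000, Gamma_vuu = 0.000000, Gamma_vuv = 0.000000, Gamma_vvv = 0.000000; k3 = (0.125000, 1.000000, 0.000000, 0.000000)
  k4: at (u, v) = (-0.462500, -0.700000), (du/dtau, dv/dtau) = (0.125000, 1.000000); Gamma_uuu = 0.000000, Gamma_uuv = 0.000000, Gamma_uvv = 0.000000, Gamma_vuu = 0.000000, Gamma_vuv = 0.000000, Gamma_vvv = 0.000000; k4 = (0.125000, 1.000000, 0.000000, 0.000000)
  Y <- Y + (h/6)(k1 + 2k2 + 2k3 + k4): u = -0.4625, v = -0.7000, du/dtau = 0.1250, dv/dtau = 1.0000

Answer: u = -0.4625, v = -0.7000, du/dtau = 0.1250, dv/dtau = 1.0000


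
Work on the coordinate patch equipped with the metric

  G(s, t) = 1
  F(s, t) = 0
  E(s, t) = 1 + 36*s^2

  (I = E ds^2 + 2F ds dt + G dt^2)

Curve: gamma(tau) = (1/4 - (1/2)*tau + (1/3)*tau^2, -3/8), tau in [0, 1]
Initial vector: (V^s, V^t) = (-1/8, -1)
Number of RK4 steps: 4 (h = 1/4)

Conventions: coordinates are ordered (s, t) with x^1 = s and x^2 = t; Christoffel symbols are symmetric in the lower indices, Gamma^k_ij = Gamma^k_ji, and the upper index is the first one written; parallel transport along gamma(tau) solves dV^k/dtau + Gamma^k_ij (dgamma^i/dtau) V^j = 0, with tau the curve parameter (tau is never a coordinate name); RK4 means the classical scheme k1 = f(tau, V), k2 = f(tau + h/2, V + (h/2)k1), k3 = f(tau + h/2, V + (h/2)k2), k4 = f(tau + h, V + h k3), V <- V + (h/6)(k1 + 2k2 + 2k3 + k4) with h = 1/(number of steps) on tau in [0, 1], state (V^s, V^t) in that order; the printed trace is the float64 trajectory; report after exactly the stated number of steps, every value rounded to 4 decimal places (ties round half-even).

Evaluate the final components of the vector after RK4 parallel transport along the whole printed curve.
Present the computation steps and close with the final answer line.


gamma'(tau) = (-1/2 + (2/3)*tau, 0); f(tau, V)^k = -Gamma^k_ij(gamma(tau)) gamma'^i(tau) V^j; h = 1/4; intermediate values shown to 6 dp
curve data and Christoffel symbols at the stage parameters:
  tau = 0.000000: gamma = (0.250000, -0.375000), gamma' = (-0.500000, 0.000000); Gamma_sss = 2.769231, Gamma_sst = 0.000000, Gamma_stt = 0.000000, Gamma_tss = 0.000000, Gamma_tst = 0.000000, Gamma_ttt = 0.000000
  tau = 0.125000: gamma = (0.192708, -0.375000), gamma' = (-0.416667, 0.000000); Gamma_sss = 2.968659, Gamma_sst = 0.000000, Gamma_stt = 0.000000, Gamma_tss = 0.000000, Gamma_tst = 0.000000, Gamma_ttt = 0.000000
  tau = 0.250000: gamma = (0.145833, -0.375000), gamma' = (-0.333333, 0.000000); Gamma_sss = 2.973451, Gamma_sst = 0.000000, Gamma_stt = 0.000000, Gamma_tss = 0.000000, Gamma_tst = 0.000000, Gamma_ttt = 0.000000
  tau = 0.375000: gamma = (0.109375, -0.375000), gamma' = (-0.250000, 0.000000); Gamma_sss = 2.752218, Gamma_sst = 0.000000, Gamma_stt = 0.000000, Gamma_tss = 0.000000, Gamma_tst = 0.000000, Gamma_ttt = 0.000000
  tau = 0.500000: gamma = (0.083333, -0.375000), gamma' = (-0.166667, 0.000000); Gamma_sss = 2.400000, Gamma_sst = 0.000000, Gamma_stt = 0.000000, Gamma_tss = 0.000000, Gamma_tst = 0.000000, Gamma_ttt = 0.000000
  tau = 0.625000: gamma = (0.067708, -0.375000), gamma' = (-0.083333, 0.000000); Gamma_sss = 2.092205, Gamma_sst = 0.000000, Gamma_stt = 0.000000, Gamma_tss = 0.000000, Gamma_tst = 0.000000, Gamma_ttt = 0.000000
  tau = 0.750000: gamma = (0.062500, -0.375000), gamma' = (0.000000, 0.000000); Gamma_sss = 1.972603, Gamma_sst = 0.000000, Gamma_stt = 0.000000, Gamma_tss = 0.000000, Gamma_tst = 0.000000, Gamma_ttt = 0.000000
  tau = 0.875000: gamma = (0.067708, -0.375000), gamma' = (0.083333, 0.000000); Gamma_sss = 2.092205, Gamma_sst = 0.000000, Gamma_stt = 0.000000, Gamma_tss = 0.000000, Gamma_tst = 0.000000, Gamma_ttt = 0.000000
  tau = 1.000000: gamma = (0.083333, -0.375000), gamma' = (0.166667, 0.000000); Gamma_sss = 2.400000, Gamma_sst = 0.000000, Gamma_stt = 0.000000, Gamma_tss = 0.000000, Gamma_tst = 0.000000, Gamma_ttt = 0.000000
step 0: V^s = -0.1250, V^t = -1.0000
step 1: k1 = (-0.173077, 0.000000), k2 = (-0.181378, 0.000000), k3 = (-0.182662, 0.000000), k4 = (-0.169155, 0.000000); V <- V + (h/6)(k1 + 2k2 + 2k3 + k4): V^s = -0.1696, V^t = -1.0000
step 2: k1 = (-0.168096, 0.000000), k2 = (-0.131149, 0.000000), k3 = (-0.127971, 0.000000), k4 = (-0.080636, 0.000000); V <- V + (h/6)(k1 + 2k2 + 2k3 + k4): V^s = -0.2016, V^t = -1.0000
step 3: k1 = (-0.080621, 0.000000), k2 = (-0.036898, 0.000000), k3 = (-0.035945, 0.000000), k4 = (0.000000, 0.000000); V <- V + (h/6)(k1 + 2k2 + 2k3 + k4): V^s = -0.2110, V^t = -1.0000
step 4: k1 = (0.000000, 0.000000), k2 = (0.036785, 0.000000), k3 = (0.035983, 0.000000), k4 = (0.080795, 0.000000); V <- V + (h/6)(k1 + 2k2 + 2k3 + k4): V^s = -0.2016, V^t = -1.0000

Answer: V^s = -0.2016, V^t = -1.0000


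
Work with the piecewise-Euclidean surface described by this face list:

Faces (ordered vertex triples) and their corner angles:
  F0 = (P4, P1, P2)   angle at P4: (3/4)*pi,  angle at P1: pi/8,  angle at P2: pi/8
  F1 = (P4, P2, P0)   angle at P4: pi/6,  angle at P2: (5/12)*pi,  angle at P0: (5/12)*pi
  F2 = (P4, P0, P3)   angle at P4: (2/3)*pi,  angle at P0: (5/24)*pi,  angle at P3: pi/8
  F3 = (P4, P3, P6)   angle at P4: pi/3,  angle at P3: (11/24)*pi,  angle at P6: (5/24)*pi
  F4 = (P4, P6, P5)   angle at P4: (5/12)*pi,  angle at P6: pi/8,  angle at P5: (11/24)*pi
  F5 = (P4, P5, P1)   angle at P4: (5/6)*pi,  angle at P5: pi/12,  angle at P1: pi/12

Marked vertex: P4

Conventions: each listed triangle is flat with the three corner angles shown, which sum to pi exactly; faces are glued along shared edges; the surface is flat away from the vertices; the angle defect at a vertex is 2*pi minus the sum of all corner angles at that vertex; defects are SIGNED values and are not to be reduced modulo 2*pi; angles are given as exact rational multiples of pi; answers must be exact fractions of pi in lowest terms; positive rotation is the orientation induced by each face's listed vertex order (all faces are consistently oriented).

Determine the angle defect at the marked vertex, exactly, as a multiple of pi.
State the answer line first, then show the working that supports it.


Answer: defect(P4) = (-7/6)*pi

Sum of corner angles at P4: (19/6)*pi
defect = 2*pi - (19/6)*pi


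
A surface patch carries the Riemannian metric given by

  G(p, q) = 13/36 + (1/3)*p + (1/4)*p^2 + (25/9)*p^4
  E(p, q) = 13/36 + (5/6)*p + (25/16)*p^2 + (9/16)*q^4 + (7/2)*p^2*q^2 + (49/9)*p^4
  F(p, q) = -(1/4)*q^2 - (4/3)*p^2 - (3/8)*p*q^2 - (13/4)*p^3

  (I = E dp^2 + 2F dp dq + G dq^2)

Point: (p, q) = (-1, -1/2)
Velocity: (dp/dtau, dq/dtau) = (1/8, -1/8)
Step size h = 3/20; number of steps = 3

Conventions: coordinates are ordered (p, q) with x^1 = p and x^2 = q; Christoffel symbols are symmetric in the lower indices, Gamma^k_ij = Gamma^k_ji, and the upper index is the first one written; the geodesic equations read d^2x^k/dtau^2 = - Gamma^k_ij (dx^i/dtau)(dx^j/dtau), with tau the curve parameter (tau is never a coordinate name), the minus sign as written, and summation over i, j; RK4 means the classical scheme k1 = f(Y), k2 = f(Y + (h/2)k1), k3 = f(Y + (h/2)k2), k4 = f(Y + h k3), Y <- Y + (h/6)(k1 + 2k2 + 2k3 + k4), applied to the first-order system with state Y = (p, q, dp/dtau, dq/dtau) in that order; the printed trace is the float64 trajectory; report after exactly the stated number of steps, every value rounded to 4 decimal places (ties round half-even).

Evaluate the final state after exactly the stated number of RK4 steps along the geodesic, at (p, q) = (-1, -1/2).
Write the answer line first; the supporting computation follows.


Answer: p = -0.9419, q = -0.5610, dp/dtau = 0.1333, dq/dtau = -0.1468

f(Y) = (dp/dtau, dq/dtau, -Gamma^p_ij Y'^i Y'^j, -Gamma^q_ij Y'^i Y'^j) with the Gammas evaluated at the stage position; h = 0.150000; intermediate values shown to 6 dp
step 0: p = -1.0000, q = -0.5000, dp/dtau = 0.1250, dq/dtau = -0.1250
step 1:
  k1: at (p, q) = (-1.000000, -0.500000), (dp/dtau, dq/dtau) = (0.125000, -0.125000); Gamma_ppp = -1.537882, Gamma_ppq = 0.274729, Gamma_pqq = 0.888895, Gamma_qpp = -0.749714, Gamma_qpq = -2.020594, Gamma_qqq = -0.566671; k1 = (0.125000, -0.125000, 0.018726, -0.042575)
  k2: at (p, q) = (-0.990625, -0.509375), (dp/dtau, dq/dtau) = (0.126404, -0.128193); Gamma_ppp = -1.547430, Gamma_ppq = 0.264616, Gamma_pqq = 0.887038, Gamma_qpp = -0.749630, Gamma_qpq = -2.026189, Gamma_qqq = -0.565806; k2 = (0.126404, -0.128193, 0.018724, -0.044390)
  k3: at (p, q) = (-0.990520, -0.509614), (dp/dtau, dq/dtau) = (0.126404, -0.128329); Gamma_ppp = -1.547542, Gamma_ppq = 0.264388, Gamma_pqq = 0.886938, Gamma_qpp = -0.749437, Gamma_qpq = -2.026180, Gamma_qqq = -0.565750; k3 = (0.126404, -0.128329, 0.018698, -0.044443)
  k4: at (p, q) = (-0.981039, -0.519249), (dp/dtau, dq/dtau) = (0.127805, -0.131666); Gamma_ppp = -1.557251, Gamma_ppq = 0.253521, Gamma_pqq = 0.884623, Gamma_qpp = -0.748809, Gamma_qpq = -2.031366, Gamma_qqq = -0.564483; k4 = (0.127805, -0.131666, 0.018633, -0.046349)
  Y <- Y + (h/6)(k1 + 2k2 + 2k3 + k4): p = -0.9810, q = -0.5192, dp/dtau = 0.1278, dq/dtau = -0.1317
step 2:
  k1: at (p, q) = (-0.981039, -0.519243), (dp/dtau, dq/dtau) = (0.127805, -0.131665); Gamma_ppp = -1.557251, Gamma_ppq = 0.253526, Gamma_pqq = 0.884627, Gamma_qpp = -0.748819, Gamma_qpq = -2.031369, Gamma_qqq = -0.564485; k1 = (0.127805, -0.131665, 0.018633, -0.046348)
  k2: at (p, q) = (-0.971454, -0.529118), (dp/dtau, dq/dtau) = (0.129203, -0.135141); Gamma_ppp = -1.567116, Gamma_ppq = 0.241894, Gamma_pqq = 0.881845, Gamma_qpp = -0.747632, Gamma_qpq = -2.036125, Gamma_qqq = -0.562799; k2 = (0.129203, -0.135141, 0.018502, -0.048345)
  k3: at (p, q) = (-0.971349, -0.529378), (dp/dtau, dq/dtau) = (0.129193, -0.135291); Gamma_ppp = -1.567226, Gamma_ppq = 0.241633, Gamma_pqq = 0.881720, Gamma_qpp = -0.747390, Gamma_qpq = -2.036093, Gamma_qqq = -0.562725; k3 = (0.129193, -0.135291, 0.018466, -0.048402)
  k4: at (p, q) = (-0.961661, -0.539536), (dp/dtau, dq/dtau) = (0.130575, -0.138925); Gamma_ppp = -1.577239, Gamma_ppq = 0.229156, Gamma_pqq = 0.878408, Gamma_qpp = -0.745511, Gamma_qpq = -2.040349, Gamma_qqq = -0.560568; k4 = (0.130575, -0.138925, 0.018252, -0.050494)
  Y <- Y + (h/6)(k1 + 2k2 + 2k3 + k4): p = -0.9617, q = -0.5395, dp/dtau = 0.1306, dq/dtau = -0.1389
step 3:
  k1: at (p, q) = (-0.961660, -0.539529), (dp/dtau, dq/dtau) = (0.130576, -0.138923); Gamma_ppp = -1.577239, Gamma_ppq = 0.229163, Gamma_pqq = 0.878412, Gamma_qpp = -0.745522, Gamma_qpq = -2.040353, Gamma_qqq = -0.560571; k1 = (0.130576, -0.138923, 0.018253, -0.050494)
  k2: at (p, q) = (-0.951867, -0.549948), (dp/dtau, dq/dtau) = (0.131945, -0.142710); Gamma_ppp = -1.587392, Gamma_ppq = 0.215831, Gamma_pqq = 0.874562, Gamma_qpp = -0.742928, Gamma_qpq = -2.044087, Gamma_qqq = -0.557925; k2 = (0.131945, -0.142710, 0.017952, -0.052683)
  k3: at (p, q) = (-0.951764, -0.550232), (dp/dtau, dq/dtau) = (0.131922, -0.142874); Gamma_ppp = -1.587498, Gamma_ppq = 0.215534, Gamma_pqq = 0.874408, Gamma_qpp = -0.742626, Gamma_qpq = -2.044027, Gamma_qqq = -0.557831; k3 = (0.131922, -0.142874, 0.017903, -0.052741)
  k4: at (p, q) = (-0.941872, -0.560960), (dp/dtau, dq/dtau) = (0.133261, -0.146834); Gamma_ppp = -1.597776, Gamma_ppq = 0.201263, Gamma_pqq = 0.869951, Gamma_qpp = -0.739151, Gamma_qpq = -2.047160, Gamma_qqq = -0.554641; k4 = (0.133261, -0.146834, 0.017494, -0.055030)
  Y <- Y + (h/6)(k1 + 2k2 + 2k3 + k4): p = -0.9419, q = -0.5610, dp/dtau = 0.1333, dq/dtau = -0.1468
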